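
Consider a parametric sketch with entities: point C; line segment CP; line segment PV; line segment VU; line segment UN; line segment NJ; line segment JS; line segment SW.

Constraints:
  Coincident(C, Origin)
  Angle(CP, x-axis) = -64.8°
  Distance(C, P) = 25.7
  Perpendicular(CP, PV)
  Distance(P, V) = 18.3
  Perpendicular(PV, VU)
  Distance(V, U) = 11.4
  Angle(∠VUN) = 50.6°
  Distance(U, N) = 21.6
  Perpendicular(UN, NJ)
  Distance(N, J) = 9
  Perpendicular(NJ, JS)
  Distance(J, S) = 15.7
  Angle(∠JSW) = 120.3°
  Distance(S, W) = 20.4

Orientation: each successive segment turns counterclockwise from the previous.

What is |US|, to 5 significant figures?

10.762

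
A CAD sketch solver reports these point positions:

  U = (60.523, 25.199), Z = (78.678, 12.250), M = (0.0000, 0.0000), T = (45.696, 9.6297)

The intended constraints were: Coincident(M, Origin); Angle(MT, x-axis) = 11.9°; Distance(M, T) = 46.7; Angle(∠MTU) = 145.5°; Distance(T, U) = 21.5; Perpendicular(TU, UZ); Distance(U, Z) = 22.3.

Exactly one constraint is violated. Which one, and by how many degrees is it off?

Perpendicular(TU, UZ) — off by 8.10°.

M = (0.00, 0.00) ✓; MT at 11.90° ✓; |MT| = 46.70 ✓; ∠MTU = 145.5° ✓; |TU| = 21.50 ✓; ∠(TU, UZ) = 81.90° ✗; |UZ| = 22.30 ✓.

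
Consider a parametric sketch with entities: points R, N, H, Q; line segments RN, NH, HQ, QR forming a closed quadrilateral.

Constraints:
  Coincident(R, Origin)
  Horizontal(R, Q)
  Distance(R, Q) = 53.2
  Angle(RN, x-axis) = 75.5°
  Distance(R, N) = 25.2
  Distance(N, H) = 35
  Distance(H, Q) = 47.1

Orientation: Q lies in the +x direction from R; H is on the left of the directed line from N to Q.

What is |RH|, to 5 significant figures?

56.292

Checks: R.y = 0.00, Q.y = 0.00 ✓; |NH| = 35.00 ✓; |HQ| = 47.10 ✓.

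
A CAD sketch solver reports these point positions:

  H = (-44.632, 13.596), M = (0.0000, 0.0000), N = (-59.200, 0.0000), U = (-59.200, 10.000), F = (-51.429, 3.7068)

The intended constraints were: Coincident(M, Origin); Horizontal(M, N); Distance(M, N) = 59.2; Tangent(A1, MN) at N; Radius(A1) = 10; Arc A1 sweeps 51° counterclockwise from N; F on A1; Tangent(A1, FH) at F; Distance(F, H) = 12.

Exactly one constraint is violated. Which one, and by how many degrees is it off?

Tangent(A1, FH) at F — off by 4.50°.

M = (0.00, 0.00) ✓; M.y = 0.00, N.y = 0.00 ✓; |MN| = 59.20 ✓; ∠(UN, NM) = 90.00° ✓; |UN| = 10.00 ✓; bearing(U→F) − bearing(U→N) = 51.00° ✓; |UF| = 10.00 ✓; ∠(UF, FH) = 85.50° ✗; |FH| = 12.00 ✓.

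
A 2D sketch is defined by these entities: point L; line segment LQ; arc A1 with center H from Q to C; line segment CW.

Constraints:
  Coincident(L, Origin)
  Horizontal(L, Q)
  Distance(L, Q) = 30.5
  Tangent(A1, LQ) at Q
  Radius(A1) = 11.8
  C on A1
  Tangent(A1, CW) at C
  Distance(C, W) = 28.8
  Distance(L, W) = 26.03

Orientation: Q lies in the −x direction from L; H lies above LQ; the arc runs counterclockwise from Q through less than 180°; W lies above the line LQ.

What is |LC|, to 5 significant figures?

21.953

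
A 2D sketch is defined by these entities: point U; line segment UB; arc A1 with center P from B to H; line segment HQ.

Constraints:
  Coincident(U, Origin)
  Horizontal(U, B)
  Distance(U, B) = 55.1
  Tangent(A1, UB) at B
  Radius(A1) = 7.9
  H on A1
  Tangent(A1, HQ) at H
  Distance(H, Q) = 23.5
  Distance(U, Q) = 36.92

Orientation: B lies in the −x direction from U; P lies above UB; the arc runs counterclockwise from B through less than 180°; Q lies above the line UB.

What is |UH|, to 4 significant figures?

49.85

Checks: U.y = 0.00, B.y = 0.00 ✓; |PH| = 7.900 ✓; ∠(PH, HQ) = 90.00° ✓; |HQ| = 23.50 ✓; |UQ| = 36.92 ✓.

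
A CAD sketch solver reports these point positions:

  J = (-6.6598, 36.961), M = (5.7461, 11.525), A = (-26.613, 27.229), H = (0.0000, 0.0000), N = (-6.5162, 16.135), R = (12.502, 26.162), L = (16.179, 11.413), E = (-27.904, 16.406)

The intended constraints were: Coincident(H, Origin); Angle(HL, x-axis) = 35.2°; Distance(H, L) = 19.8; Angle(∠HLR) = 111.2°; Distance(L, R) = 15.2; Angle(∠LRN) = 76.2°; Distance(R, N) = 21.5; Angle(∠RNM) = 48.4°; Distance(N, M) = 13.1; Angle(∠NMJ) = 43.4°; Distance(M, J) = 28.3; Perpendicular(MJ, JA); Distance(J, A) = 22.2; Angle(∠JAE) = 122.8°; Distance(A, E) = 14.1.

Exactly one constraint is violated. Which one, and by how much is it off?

Distance(A, E) = 14.1 — off by 3.20.

H = (0.00, 0.00) ✓; HL at 35.20° ✓; |HL| = 19.80 ✓; ∠HLR = 111.2° ✓; |LR| = 15.20 ✓; ∠LRN = 76.20° ✓; |RN| = 21.50 ✓; ∠RNM = 48.40° ✓; |NM| = 13.10 ✓; ∠NMJ = 43.40° ✓; |MJ| = 28.30 ✓; ∠(MJ, JA) = 90.00° ✓; |JA| = 22.20 ✓; ∠JAE = 122.8° ✓; |AE| = 10.90 ✗.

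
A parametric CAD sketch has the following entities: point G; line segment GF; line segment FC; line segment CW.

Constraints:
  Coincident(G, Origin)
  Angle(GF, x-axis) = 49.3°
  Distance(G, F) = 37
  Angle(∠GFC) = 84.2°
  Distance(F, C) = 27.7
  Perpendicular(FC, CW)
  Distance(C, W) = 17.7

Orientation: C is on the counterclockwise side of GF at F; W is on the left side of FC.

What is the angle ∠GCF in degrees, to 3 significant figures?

56.9°

G is at the origin; GF runs at 49.3° with length 37.0, so F = 37.0·(cos 49.3°, sin 49.3°) = (24.1, 28.1). ∠GFC = 84.2°, so FC runs at 49.3° + (180° − 84.2°) = 145° from the x-axis; with |FC| = 27.7, C = F + 27.7·(cos 145°, sin 145°) = (1.41, 43.9). Then cos ∠GCF = CG·CF / (|CG||CF|), giving 56.9°.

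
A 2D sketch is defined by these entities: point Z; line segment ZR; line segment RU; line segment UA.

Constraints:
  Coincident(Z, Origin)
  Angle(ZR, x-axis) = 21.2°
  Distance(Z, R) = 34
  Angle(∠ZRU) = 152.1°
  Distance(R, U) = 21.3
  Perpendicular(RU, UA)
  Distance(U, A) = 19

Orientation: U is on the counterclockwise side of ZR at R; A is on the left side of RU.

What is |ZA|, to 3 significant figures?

51.4

Z is at the origin; ZR runs at 21.2° with length 34.0, so R = 34.0·(cos 21.2°, sin 21.2°) = (31.7, 12.3). ∠ZRU = 152.1°, so RU runs at 21.2° + (180° − 152.1°) = 49.1° from the x-axis; with |RU| = 21.3, U = R + 21.3·(cos 49.1°, sin 49.1°) = (45.6, 28.4). The perpendicularity gives UA at right angles to RU; with |UA| = 19.0 on the left of RU, A = U + 19.0·(-0.756, 0.655) = (31.3, 40.8). Then |ZA| = |A − Z| = 51.4.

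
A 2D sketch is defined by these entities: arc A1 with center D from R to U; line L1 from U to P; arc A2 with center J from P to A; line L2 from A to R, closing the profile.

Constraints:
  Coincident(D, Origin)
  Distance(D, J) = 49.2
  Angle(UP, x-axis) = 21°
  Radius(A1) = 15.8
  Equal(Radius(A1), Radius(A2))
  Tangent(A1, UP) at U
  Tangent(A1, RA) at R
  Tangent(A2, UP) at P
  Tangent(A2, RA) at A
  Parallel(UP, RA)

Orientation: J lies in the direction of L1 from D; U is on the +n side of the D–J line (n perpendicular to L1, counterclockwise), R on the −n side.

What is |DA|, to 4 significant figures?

51.67

Tangency of A1 to both parallel lines with radius 15.8 puts U and R at D ± 15.8·n: U = (-5.662, 14.75), R = (5.662, -14.75). Equal radii place P and A the same way about J: P = J + 15.8·n = (40.27, 32.38), A = J − 15.8·n = (51.59, 2.881). Then |DA| = |A − D| = 51.67.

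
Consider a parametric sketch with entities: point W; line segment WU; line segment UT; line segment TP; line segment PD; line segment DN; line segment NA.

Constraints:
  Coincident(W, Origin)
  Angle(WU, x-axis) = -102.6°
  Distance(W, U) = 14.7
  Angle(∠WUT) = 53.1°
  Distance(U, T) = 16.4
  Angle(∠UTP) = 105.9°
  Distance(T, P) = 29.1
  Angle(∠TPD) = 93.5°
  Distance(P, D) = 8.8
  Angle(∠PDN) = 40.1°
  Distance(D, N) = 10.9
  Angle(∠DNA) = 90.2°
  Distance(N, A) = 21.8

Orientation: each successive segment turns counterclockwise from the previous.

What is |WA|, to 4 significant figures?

37.81

∠PDN = 40.1° gives DN at -35.20° from the x-axis; with |DN| = 10.9, N = (7.628, 14.16). ∠DNA = 90.2° gives NA at 54.60° from the x-axis; with |NA| = 21.8, A = (20.26, 31.93). Then |WA| = |A − W| = 37.81.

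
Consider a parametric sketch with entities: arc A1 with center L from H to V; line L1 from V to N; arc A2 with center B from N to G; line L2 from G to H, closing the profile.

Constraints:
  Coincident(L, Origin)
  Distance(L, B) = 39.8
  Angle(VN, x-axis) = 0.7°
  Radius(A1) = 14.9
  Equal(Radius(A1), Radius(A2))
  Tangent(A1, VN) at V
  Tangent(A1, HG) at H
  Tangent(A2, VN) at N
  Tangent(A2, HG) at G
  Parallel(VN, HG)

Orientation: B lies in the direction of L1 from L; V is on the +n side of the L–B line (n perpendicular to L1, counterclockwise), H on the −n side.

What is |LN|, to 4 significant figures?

42.50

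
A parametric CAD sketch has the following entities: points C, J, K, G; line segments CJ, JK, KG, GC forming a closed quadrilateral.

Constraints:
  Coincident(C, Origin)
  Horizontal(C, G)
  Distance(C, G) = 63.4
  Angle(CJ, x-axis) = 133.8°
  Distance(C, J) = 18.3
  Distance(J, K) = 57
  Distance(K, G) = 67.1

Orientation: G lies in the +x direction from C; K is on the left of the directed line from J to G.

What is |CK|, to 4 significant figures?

61.07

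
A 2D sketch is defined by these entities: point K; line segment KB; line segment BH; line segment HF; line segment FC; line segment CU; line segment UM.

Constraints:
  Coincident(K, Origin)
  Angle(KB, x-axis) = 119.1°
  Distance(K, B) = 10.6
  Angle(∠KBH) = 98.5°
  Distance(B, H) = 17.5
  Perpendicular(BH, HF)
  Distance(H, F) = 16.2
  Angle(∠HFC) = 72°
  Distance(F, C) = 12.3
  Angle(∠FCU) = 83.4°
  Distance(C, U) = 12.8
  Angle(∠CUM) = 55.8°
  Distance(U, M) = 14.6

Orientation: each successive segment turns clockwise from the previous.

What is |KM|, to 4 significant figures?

20.45

K is at the origin; KB runs at 119.1° with length 10.6, so B = (-5.155, 9.262). ∠KBH = 98.5° gives BH at 37.60° from the x-axis; with |BH| = 17.5, H = (8.710, 19.94). The perpendicularity gives HF at right angles to BH, so HF runs at -52.40°; with |HF| = 16.2, F = (18.59, 7.104). ∠HFC = 72.0° gives FC at -160.4° from the x-axis; with |FC| = 12.3, C = (7.007, 2.978). ∠FCU = 83.4° gives CU at 103.0° from the x-axis; with |CU| = 12.8, U = (4.128, 15.45). ∠CUM = 55.8° gives UM at -21.20° from the x-axis; with |UM| = 14.6, M = (17.74, 10.17). Then |KM| = |M − K| = 20.45.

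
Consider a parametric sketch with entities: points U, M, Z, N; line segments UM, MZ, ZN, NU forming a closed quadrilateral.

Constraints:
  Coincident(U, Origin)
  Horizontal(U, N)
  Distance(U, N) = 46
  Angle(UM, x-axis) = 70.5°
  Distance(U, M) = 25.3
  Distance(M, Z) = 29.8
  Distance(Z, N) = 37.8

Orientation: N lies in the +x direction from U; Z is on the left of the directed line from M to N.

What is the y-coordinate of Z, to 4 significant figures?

36.32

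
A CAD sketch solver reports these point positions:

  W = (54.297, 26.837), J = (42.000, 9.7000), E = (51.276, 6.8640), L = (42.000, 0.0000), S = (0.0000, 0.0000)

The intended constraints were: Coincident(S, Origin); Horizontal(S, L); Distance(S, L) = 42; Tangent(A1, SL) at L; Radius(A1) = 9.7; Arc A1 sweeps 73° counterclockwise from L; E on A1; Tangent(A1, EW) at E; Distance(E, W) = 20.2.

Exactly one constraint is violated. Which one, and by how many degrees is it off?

Tangent(A1, EW) at E — off by 8.40°.

S = (0.00, 0.00) ✓; S.y = 0.00, L.y = 0.00 ✓; |SL| = 42.00 ✓; ∠(JL, LS) = 90.00° ✓; |JL| = 9.700 ✓; bearing(J→E) − bearing(J→L) = 73.00° ✓; |JE| = 9.700 ✓; ∠(JE, EW) = 81.60° ✗; |EW| = 20.20 ✓.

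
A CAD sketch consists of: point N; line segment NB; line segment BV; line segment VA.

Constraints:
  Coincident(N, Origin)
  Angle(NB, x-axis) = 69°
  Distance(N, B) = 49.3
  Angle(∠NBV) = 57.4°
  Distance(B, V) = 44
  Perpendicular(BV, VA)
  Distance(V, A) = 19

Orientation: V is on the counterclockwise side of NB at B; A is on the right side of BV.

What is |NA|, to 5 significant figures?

62.995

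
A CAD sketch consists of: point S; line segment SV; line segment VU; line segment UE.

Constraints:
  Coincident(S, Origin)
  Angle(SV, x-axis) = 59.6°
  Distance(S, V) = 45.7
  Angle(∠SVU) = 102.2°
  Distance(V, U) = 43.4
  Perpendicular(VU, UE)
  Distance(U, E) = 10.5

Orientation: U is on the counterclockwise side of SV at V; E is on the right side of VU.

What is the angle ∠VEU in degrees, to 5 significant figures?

76.399°

S is at the origin; SV runs at 59.6° with length 45.7, so V = 45.7·(cos 59.6°, sin 59.6°) = (23.126, 39.417). ∠SVU = 102.2°, so VU runs at 59.6° + (180° − 102.2°) = 137.40° from the x-axis; with |VU| = 43.4, U = V + 43.4·(cos 137.40°, sin 137.40°) = (-8.8209, 68.793). The perpendicularity gives UE at right angles to VU; with |UE| = 10.5 on the right of VU, E = U + 10.5·(0.67688, 0.73610) = (-1.7137, 76.522). Then cos ∠VEU = EV·EU / (|EV||EU|), giving 76.399°.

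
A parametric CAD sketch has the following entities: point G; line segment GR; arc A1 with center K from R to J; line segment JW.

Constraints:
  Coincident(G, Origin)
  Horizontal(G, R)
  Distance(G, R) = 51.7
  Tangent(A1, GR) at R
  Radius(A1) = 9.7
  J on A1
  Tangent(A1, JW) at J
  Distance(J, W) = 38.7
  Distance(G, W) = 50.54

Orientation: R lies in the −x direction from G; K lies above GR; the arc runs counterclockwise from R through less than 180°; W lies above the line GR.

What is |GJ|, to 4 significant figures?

43.14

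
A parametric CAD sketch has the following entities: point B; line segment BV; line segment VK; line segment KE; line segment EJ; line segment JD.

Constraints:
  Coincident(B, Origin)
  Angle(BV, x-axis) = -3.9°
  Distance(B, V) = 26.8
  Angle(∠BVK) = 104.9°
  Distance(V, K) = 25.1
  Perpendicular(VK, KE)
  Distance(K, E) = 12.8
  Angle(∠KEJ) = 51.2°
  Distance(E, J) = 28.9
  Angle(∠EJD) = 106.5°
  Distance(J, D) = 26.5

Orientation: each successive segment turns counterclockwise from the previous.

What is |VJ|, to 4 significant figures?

5.901

B is at the origin; BV runs at -3.9° with length 26.8, so V = (26.74, -1.823). ∠BVK = 104.9° gives VK at 71.20° from the x-axis; with |VK| = 25.1, K = (34.83, 21.94). VK ⟂ KE, so KE runs at 161.2°; with |KE| = 12.8, E = (22.71, 26.06). ∠KEJ = 51.2° gives EJ at -70.00° from the x-axis; with |EJ| = 28.9, J = (32.59, -1.094). Then |VJ| = |J − V| = 5.901.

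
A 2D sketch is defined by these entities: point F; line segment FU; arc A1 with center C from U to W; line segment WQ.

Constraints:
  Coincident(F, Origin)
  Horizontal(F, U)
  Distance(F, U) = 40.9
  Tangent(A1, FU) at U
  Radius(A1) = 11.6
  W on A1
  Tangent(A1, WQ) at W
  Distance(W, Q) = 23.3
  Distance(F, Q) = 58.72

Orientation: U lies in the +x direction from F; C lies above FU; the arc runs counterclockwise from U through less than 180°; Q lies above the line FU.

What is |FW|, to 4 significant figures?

54.11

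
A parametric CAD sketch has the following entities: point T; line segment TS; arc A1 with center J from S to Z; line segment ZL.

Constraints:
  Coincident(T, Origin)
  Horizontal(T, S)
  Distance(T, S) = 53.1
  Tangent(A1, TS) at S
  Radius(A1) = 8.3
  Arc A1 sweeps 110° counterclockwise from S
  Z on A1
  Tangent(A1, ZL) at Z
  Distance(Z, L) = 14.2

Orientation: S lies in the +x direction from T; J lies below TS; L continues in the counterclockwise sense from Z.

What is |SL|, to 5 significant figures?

24.659

T is at the origin; T and S share the same y with |TS| = 53.1 and S on the +x side, so S = (53.100, 0.0000). The tangent condition forces JS to be normal to TS, so J = S + (0, -8.3) = (53.100, -8.3000). On A1, S sits at bearing 90° from J; a 110° counterclockwise sweep puts Z at bearing 200°, so Z = J + 8.3·(cos 200°, sin 200°) = (45.301, -11.139). Tangency of A1 to ZL means the radius JZ is perpendicular to ZL, so ZL runs along (−sin 200°, cos 200°); with |ZL| = 14.2, L = (50.157, -24.482). Then |SL| = |L − S| = 24.659.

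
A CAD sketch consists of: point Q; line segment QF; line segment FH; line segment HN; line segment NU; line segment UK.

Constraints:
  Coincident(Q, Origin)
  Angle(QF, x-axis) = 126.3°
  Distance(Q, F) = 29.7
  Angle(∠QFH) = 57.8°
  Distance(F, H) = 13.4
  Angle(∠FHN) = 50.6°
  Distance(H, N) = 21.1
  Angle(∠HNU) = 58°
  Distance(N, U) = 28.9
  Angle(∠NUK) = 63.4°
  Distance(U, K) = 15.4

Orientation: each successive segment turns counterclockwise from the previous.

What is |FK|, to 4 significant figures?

10.79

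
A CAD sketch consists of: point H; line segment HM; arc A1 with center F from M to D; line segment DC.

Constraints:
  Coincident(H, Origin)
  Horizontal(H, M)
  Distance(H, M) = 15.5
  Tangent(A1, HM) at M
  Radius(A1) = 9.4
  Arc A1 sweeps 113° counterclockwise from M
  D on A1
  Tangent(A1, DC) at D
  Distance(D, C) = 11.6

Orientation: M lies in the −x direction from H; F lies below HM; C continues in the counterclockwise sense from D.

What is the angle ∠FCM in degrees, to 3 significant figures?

6.18°

H is at the origin; H and M share the same y with |HM| = 15.5 and M on the −x side, so M = (-15.5, 0.00). Tangency of A1 to HM means the radius FM is perpendicular to HM, so F = M + (0, -9.4) = (-15.5, -9.40). On A1, M sits at bearing 90° from F; a 113° counterclockwise sweep puts D at bearing 203°, so D = F + 9.4·(cos 203°, sin 203°) = (-24.2, -13.1). Since A1 is tangent to DC there, FD ⟂ DC, so DC runs along (−sin 203°, cos 203°); with |DC| = 11.6, C = (-19.6, -23.8). Then cos ∠FCM = CF·CM / (|CF||CM|), giving 6.18°.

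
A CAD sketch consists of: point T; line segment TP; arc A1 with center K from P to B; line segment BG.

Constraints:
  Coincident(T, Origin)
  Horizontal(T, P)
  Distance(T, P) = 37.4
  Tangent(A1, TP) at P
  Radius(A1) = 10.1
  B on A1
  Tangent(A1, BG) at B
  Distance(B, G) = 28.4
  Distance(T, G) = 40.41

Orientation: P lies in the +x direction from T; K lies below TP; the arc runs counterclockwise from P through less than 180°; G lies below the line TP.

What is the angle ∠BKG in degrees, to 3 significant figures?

70.4°

Checks: |KB| = 10.10 ✓; ∠(KB, BG) = 90.00° ✓; |BG| = 28.40 ✓; |TG| = 40.41 ✓.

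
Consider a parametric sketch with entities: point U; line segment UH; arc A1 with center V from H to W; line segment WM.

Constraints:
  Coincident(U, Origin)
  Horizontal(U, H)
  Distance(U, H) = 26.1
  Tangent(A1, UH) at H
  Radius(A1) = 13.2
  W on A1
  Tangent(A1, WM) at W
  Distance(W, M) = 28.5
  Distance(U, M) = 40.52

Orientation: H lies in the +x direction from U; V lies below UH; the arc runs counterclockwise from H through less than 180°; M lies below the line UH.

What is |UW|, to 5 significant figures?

17.259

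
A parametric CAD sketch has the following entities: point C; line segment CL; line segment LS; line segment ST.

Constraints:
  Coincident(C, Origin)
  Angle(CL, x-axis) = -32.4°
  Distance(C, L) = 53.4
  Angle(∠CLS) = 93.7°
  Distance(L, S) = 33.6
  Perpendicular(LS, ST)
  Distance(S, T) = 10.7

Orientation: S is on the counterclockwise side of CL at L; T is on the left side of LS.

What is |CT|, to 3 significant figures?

56.4

∠CLS = 93.7°, so LS runs at -32.4° + (180° − 93.7°) = 53.9° from the x-axis; with |LS| = 33.6, S = L + 33.6·(cos 53.9°, sin 53.9°) = (64.9, -1.46). LS ⟂ ST; with |ST| = 10.7 on the left of LS, T = S + 10.7·(-0.808, 0.589) = (56.2, 4.84). Then |CT| = |T − C| = 56.4.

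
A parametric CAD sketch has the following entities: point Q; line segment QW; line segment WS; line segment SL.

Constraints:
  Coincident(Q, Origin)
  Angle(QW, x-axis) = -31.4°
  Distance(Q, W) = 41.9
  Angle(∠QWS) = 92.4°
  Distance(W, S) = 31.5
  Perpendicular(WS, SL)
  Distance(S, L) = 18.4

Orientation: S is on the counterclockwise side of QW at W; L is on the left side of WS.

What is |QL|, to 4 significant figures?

40.70

Q is at the origin; QW runs at -31.4° with length 41.9, so W = 41.9·(cos -31.4°, sin -31.4°) = (35.76, -21.83). ∠QWS = 92.4°, so WS runs at -31.4° + (180° − 92.4°) = 56.20° from the x-axis; with |WS| = 31.5, S = W + 31.5·(cos 56.20°, sin 56.20°) = (53.29, 4.346). WS ⟂ SL; with |SL| = 18.4 on the left of WS, L = S + 18.4·(-0.8310, 0.5563) = (38.00, 14.58). Then |QL| = |L − Q| = 40.70.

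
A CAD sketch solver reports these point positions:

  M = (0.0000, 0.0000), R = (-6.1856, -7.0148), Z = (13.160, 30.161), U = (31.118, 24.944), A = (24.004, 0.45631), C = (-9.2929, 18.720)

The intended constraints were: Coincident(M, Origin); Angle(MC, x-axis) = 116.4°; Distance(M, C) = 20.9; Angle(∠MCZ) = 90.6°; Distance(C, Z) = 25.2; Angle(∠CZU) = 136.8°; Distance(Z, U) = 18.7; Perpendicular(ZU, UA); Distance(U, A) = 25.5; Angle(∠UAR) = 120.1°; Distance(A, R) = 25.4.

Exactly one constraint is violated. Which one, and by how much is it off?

Distance(A, R) = 25.4 — off by 5.70.

M = (0.00, 0.00) ✓; MC at 116.4° ✓; |MC| = 20.90 ✓; ∠MCZ = 90.60° ✓; |CZ| = 25.20 ✓; ∠CZU = 136.8° ✓; |ZU| = 18.70 ✓; ∠(ZU, UA) = 90.00° ✓; |UA| = 25.50 ✓; ∠UAR = 120.1° ✓; |AR| = 31.10 ✗.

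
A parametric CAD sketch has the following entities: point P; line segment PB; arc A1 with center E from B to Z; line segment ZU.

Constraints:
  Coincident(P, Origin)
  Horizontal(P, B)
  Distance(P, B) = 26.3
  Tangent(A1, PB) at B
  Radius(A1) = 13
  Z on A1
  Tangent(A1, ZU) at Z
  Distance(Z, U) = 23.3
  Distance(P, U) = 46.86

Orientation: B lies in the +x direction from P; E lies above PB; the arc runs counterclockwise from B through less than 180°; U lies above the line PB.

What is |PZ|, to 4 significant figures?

42.29

Checks: |EZ| = 13.00 ✓; ∠(EZ, ZU) = 90.00° ✓; |ZU| = 23.30 ✓; |PU| = 46.86 ✓.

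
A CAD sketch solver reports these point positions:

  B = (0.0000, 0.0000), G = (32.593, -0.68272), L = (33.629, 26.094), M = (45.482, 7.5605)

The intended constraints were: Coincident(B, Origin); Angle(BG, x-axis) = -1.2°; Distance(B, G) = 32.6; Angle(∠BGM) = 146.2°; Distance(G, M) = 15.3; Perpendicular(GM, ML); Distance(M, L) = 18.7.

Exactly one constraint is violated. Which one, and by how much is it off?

Distance(M, L) = 18.7 — off by 3.30.

B = (0.00, 0.00) ✓; BG at -1.200° ✓; |BG| = 32.60 ✓; ∠BGM = 146.2° ✓; |GM| = 15.30 ✓; ∠(GM, ML) = 90.00° ✓; |ML| = 22.00 ✗.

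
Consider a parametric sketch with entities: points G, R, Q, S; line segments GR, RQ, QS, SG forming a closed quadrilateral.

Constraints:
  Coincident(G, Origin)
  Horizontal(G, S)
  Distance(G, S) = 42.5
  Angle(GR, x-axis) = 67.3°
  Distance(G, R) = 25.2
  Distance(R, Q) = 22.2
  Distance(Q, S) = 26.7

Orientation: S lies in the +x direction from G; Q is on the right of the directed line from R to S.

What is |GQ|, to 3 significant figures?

16.0

Checks: |RQ| = 22.20 ✓; |QS| = 26.70 ✓.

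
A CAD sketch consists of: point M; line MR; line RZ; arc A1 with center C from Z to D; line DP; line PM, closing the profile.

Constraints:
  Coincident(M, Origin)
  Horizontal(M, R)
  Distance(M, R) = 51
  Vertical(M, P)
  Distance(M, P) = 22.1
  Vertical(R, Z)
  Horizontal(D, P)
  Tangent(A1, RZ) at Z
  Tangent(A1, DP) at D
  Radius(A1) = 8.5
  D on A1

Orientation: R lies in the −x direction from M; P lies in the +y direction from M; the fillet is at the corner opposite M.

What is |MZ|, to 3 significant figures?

52.8

M is at the origin; M and R share the same y with |MR| = 51.0 and R on the −x side, so R = (-51.0, 0.00). M and P share the same x with |MP| = 22.1 and P on the +y side, so P = (0.00, 22.1). The virtual corner opposite M is at (-51.0, 22.1). Tangency of A1 to RZ means the radius CZ is perpendicular to RZ and tangency of A1 to DP means the radius CD is perpendicular to DP, with radius 8.5, so the center C sits 8.5 in from both sides at C = (-42.5, 13.6). That places the tangent points at Z = (-51.0, 13.6) on RZ and D = (-42.5, 22.1) on DP. Then |MZ| = |Z − M| = 52.8.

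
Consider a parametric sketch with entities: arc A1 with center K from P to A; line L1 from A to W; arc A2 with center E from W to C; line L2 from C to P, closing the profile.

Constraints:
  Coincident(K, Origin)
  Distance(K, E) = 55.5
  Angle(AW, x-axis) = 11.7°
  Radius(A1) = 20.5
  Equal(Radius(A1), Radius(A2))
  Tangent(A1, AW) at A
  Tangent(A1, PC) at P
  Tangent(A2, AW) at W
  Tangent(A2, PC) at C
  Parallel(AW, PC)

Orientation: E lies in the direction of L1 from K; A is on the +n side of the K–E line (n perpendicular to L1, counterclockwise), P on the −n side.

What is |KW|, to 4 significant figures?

59.17

Tangency of A1 to both parallel lines with radius 20.5 puts A and P at K ± 20.5·n: A = (-4.157, 20.07), P = (4.157, -20.07). Equal radii place W and C the same way about E: W = E + 20.5·n = (50.19, 31.33), C = E − 20.5·n = (58.50, -8.819). Then |KW| = |W − K| = 59.17.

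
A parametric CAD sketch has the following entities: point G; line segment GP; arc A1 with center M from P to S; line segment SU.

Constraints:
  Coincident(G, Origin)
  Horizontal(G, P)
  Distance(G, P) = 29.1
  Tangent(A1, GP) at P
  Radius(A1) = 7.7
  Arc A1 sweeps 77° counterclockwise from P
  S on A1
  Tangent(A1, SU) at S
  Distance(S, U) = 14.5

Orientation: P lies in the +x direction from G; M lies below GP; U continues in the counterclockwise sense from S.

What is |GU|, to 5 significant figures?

27.204

G is at the origin; G and P share the same y with |GP| = 29.1 and P on the +x side, so P = (29.100, 0.0000). Tangency of A1 to GP means the radius MP is perpendicular to GP, so M = P + (0, -7.7) = (29.100, -7.7000). On A1, P sits at bearing 90° from M; a 77° counterclockwise sweep puts S at bearing 167°, so S = M + 7.7·(cos 167°, sin 167°) = (21.597, -5.9679). Tangency of A1 to SU means the radius MS is perpendicular to SU, so SU runs along (−sin 167°, cos 167°); with |SU| = 14.5, U = (18.336, -20.096). Then |GU| = |U − G| = 27.204.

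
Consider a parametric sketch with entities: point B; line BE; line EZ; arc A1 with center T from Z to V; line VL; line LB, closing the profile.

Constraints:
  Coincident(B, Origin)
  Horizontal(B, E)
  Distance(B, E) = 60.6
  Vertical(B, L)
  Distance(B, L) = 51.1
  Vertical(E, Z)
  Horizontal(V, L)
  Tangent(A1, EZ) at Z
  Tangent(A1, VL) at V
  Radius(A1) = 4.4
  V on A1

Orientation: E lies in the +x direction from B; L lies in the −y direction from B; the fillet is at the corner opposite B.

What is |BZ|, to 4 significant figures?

76.51

The virtual corner opposite B is at (60.60, -51.10). Tangency of A1 to EZ means the radius TZ is perpendicular to EZ and tangency of A1 to VL means the radius TV is perpendicular to VL, with radius 4.4, so the center T sits 4.4 in from both sides at T = (56.20, -46.70). That places the tangent points at Z = (60.60, -46.70) on EZ and V = (56.20, -51.10) on VL. Then |BZ| = |Z − B| = 76.51.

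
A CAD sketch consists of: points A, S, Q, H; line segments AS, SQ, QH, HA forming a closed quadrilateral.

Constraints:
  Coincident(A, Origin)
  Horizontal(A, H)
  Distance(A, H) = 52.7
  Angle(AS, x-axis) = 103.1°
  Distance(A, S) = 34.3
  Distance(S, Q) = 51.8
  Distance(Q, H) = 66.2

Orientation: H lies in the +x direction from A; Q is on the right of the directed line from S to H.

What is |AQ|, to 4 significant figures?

21.31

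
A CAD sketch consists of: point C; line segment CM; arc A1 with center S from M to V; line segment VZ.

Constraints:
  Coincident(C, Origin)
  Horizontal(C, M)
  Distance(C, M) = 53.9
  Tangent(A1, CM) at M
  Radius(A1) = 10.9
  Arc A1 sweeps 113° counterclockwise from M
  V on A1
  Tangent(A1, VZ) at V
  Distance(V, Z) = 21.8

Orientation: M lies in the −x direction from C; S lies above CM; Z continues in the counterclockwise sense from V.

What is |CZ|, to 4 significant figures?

63.13

C is at the origin; CM is horizontal with |CM| = 53.9 and M on the −x side, so M = (-53.90, 0.000). Tangency of A1 to CM means the radius SM is perpendicular to CM, so S = M + (0, 10.9) = (-53.90, 10.90). On A1, M sits at bearing -90° from S; a 113° counterclockwise sweep puts V at bearing 23°, so V = S + 10.9·(cos 23°, sin 23°) = (-43.87, 15.16). Since A1 is tangent to VZ there, SV ⟂ VZ, so VZ runs along (−sin 23°, cos 23°); with |VZ| = 21.8, Z = (-52.38, 35.23). Then |CZ| = |Z − C| = 63.13.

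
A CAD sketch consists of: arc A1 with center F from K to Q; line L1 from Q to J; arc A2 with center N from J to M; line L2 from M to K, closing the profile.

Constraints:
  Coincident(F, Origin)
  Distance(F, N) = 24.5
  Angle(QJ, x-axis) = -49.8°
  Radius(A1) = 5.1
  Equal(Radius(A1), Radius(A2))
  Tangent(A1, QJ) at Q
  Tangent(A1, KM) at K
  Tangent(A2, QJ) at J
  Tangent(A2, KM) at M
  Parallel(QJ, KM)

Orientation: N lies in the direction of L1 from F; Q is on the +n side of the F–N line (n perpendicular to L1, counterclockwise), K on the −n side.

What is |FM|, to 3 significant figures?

25.0

The slot axis is L1's direction at -49.8°, so u = (cos -49.8°, sin -49.8°) = (0.645, -0.764) and n = (−sin -49.8°, cos -49.8°) = (0.764, 0.645). F is at the origin and N lies 24.5 along u from F, so N = 24.5·u = (15.8, -18.7). Tangency of A1 to both parallel lines with radius 5.1 puts Q and K at F ± 5.1·n: Q = (3.90, 3.29), K = (-3.90, -3.29). Equal radii place J and M the same way about N: J = N + 5.1·n = (19.7, -15.4), M = N − 5.1·n = (11.9, -22.0). Then |FM| = |M − F| = 25.0.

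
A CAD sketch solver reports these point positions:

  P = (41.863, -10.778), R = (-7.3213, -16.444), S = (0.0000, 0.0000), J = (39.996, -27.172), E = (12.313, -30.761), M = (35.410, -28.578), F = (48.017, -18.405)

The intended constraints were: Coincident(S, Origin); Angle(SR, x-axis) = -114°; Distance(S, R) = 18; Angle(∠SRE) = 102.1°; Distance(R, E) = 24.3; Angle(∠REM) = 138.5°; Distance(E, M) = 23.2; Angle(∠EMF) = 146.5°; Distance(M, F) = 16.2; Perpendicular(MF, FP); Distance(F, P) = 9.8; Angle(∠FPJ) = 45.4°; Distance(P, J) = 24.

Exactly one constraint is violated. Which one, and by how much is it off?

Distance(P, J) = 24 — off by 7.50.

S = (0.00, 0.00) ✓; SR at -114.0° ✓; |SR| = 18.00 ✓; ∠SRE = 102.1° ✓; |RE| = 24.30 ✓; ∠REM = 138.5° ✓; |EM| = 23.20 ✓; ∠EMF = 146.5° ✓; |MF| = 16.20 ✓; ∠(MF, FP) = 90.00° ✓; |FP| = 9.800 ✓; ∠FPJ = 45.40° ✓; |PJ| = 16.50 ✗.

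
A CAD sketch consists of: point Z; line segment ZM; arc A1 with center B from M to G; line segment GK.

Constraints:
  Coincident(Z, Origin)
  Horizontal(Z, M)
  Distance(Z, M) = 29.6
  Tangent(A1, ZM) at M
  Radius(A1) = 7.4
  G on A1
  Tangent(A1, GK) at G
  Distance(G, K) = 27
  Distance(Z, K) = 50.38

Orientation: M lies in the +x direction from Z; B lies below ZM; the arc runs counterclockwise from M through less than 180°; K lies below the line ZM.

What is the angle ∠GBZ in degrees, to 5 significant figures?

44.144°

Z is at the origin; ZM is horizontal with |ZM| = 29.6 and M on the +x side, so M = (29.600, 0.0000). The tangent condition forces BM to be normal to ZM, so B = M + (0, -7.4) = (29.600, -7.4000). Since BG ⟂ GK (tangency), |BK| = √(7.4² + 27.0²) = 27.996 regardless of where G sits on A1. So K lies on both circle(Z, 50.38) and circle(B, 27.996); the below-ZM intersection is K = (36.743, -34.469). G is the foot of the tangent from K: G = (23.198, -11.112).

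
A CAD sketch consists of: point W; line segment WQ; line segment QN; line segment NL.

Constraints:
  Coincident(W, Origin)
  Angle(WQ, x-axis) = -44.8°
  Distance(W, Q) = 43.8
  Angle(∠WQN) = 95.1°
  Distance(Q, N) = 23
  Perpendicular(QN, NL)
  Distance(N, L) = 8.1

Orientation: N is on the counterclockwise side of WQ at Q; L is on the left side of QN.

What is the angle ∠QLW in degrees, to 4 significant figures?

72.28°

W is at the origin; WQ runs at -44.8° with length 43.8, so Q = 43.8·(cos -44.8°, sin -44.8°) = (31.08, -30.86). ∠WQN = 95.1°, so QN runs at -44.8° + (180° − 95.1°) = 40.10° from the x-axis; with |QN| = 23.0, N = Q + 23.0·(cos 40.10°, sin 40.10°) = (48.67, -16.05). QN ⟂ NL; with |NL| = 8.1 on the left of QN, L = N + 8.1·(-0.6441, 0.7649) = (43.45, -9.852). Then cos ∠QLW = LQ·LW / (|LQ||LW|), giving 72.28°.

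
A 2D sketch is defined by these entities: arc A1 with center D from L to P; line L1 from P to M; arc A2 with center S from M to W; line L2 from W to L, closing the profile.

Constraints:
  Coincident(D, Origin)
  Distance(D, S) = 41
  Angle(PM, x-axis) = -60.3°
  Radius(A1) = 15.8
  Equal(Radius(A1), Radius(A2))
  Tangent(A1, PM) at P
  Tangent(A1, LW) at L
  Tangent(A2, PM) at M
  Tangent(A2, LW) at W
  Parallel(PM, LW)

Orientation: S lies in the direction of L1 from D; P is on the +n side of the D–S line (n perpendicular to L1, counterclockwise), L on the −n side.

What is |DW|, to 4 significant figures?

43.94

The slot axis is L1's direction at -60.3°, so u = (cos -60.3°, sin -60.3°) = (0.4955, -0.8686) and n = (−sin -60.3°, cos -60.3°) = (0.8686, 0.4955). D is at the origin and S lies 41.0 along u from D, so S = 41.0·u = (20.31, -35.61). Tangency of A1 to both parallel lines with radius 15.8 puts P and L at D ± 15.8·n: P = (13.72, 7.828), L = (-13.72, -7.828). Equal radii place M and W the same way about S: M = S + 15.8·n = (34.04, -27.79), W = S − 15.8·n = (6.589, -43.44). Then |DW| = |W − D| = 43.94.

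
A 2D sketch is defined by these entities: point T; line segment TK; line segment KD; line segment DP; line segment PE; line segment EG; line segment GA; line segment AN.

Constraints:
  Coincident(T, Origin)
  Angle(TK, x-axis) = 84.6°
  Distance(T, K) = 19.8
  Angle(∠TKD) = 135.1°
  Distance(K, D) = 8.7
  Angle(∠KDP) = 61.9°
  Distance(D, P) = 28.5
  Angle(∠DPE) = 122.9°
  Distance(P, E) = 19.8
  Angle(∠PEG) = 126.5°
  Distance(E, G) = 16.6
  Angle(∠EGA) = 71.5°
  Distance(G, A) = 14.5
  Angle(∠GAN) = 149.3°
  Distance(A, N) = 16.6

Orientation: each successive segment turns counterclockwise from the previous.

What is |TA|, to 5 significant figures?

9.5944

T is at the origin; TK runs at 84.6° with length 19.8, so K = (1.8633, 19.712). ∠TKD = 135.1° gives KD at 129.50° from the x-axis; with |KD| = 8.7, D = (-3.6705, 26.425). ∠KDP = 61.9° gives DP at -112.40° from the x-axis; with |DP| = 28.5, P = (-14.531, 0.075699). ∠DPE = 122.9° gives PE at -55.300° from the x-axis; with |PE| = 19.8, E = (-3.2593, -16.203). ∠PEG = 126.5° gives EG at -1.8000° from the x-axis; with |EG| = 16.6, G = (13.333, -16.724). ∠EGA = 71.5° gives GA at 106.70° from the x-axis; with |GA| = 14.5, A = (9.1658, -2.8357). Then |TA| = |A − T| = 9.5944.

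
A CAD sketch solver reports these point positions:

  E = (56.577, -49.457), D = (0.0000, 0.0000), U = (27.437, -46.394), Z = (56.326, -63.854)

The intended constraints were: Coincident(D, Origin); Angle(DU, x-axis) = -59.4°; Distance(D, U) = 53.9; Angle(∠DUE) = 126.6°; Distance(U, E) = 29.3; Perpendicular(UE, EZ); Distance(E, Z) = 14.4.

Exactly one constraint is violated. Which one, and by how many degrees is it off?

Perpendicular(UE, EZ) — off by 5.00°.

D = (0.00, 0.00) ✓; DU at -59.40° ✓; |DU| = 53.90 ✓; ∠DUE = 126.6° ✓; |UE| = 29.30 ✓; ∠(UE, EZ) = 85.00° ✗; |EZ| = 14.40 ✓.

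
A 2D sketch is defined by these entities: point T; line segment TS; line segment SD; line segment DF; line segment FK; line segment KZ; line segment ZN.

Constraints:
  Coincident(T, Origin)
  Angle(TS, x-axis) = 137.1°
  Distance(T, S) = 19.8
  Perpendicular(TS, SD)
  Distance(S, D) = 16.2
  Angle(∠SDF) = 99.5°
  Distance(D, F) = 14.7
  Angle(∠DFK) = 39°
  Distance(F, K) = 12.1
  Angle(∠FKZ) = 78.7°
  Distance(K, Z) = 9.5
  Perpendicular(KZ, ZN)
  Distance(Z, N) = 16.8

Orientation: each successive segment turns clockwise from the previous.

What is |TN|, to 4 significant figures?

27.87

T is at the origin; TS runs at 137.1° with length 19.8, so S = (-14.50, 13.48). TS ⟂ SD, so SD runs at 47.10°; with |SD| = 16.2, D = (-3.477, 25.35). ∠SDF = 99.5° gives DF at -33.40° from the x-axis; with |DF| = 14.7, F = (8.796, 17.25). ∠DFK = 39.0° gives FK at -174.4° from the x-axis; with |FK| = 12.1, K = (-3.247, 16.07). ∠FKZ = 78.7° gives KZ at 84.30° from the x-axis; with |KZ| = 9.5, Z = (-2.303, 25.53). The perpendicularity gives ZN at right angles to KZ, so ZN runs at -5.700°; with |ZN| = 16.8, N = (14.41, 23.86). Then |TN| = |N − T| = 27.87.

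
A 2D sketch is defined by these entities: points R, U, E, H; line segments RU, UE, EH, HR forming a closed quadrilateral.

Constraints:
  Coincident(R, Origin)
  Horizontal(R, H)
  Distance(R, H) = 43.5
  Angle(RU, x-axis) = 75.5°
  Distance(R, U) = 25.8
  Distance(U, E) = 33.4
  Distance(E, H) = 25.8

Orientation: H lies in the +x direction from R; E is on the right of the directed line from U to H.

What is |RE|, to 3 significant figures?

19.5

Checks: |UE| = 33.40 ✓; |EH| = 25.80 ✓.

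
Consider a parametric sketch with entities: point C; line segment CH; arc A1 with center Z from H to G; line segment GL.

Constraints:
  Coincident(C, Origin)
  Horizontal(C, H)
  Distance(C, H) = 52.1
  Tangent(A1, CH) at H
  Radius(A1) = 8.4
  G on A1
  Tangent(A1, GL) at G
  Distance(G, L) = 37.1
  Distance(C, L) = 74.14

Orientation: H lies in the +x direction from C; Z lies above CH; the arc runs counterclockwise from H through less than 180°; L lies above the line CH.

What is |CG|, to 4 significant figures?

61.14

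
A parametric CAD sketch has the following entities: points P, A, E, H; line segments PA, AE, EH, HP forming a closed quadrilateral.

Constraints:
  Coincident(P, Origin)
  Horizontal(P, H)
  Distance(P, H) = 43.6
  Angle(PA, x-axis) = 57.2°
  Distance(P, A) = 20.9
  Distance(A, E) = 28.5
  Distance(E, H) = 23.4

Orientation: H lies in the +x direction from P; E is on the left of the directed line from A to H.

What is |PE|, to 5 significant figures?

45.535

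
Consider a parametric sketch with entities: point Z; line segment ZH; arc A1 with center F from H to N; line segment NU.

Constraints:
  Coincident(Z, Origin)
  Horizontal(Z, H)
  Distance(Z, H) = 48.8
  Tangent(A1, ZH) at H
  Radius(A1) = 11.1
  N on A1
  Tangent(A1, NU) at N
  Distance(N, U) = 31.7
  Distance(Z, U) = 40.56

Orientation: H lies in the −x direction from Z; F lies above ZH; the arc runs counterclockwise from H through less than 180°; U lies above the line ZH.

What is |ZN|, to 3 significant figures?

39.6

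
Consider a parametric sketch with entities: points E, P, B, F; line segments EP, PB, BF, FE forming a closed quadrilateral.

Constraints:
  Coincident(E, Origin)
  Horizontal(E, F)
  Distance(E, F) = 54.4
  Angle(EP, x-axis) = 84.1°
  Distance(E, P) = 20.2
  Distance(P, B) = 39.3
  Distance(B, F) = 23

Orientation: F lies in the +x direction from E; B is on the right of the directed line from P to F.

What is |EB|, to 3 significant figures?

32.5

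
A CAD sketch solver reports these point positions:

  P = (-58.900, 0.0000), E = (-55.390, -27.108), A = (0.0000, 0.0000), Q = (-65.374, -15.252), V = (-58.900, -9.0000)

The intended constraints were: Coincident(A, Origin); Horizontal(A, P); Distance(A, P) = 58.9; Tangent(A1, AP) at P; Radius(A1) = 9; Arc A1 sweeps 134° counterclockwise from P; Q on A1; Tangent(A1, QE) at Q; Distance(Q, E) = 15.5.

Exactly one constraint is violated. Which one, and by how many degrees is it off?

Tangent(A1, QE) at Q — off by 3.90°.

A = (0.00, 0.00) ✓; A.y = 0.00, P.y = 0.00 ✓; |AP| = 58.90 ✓; ∠(VP, PA) = 90.00° ✓; |VP| = 9.000 ✓; bearing(V→Q) − bearing(V→P) = 134.0° ✓; |VQ| = 9.000 ✓; ∠(VQ, QE) = 93.90° ✗; |QE| = 15.50 ✓.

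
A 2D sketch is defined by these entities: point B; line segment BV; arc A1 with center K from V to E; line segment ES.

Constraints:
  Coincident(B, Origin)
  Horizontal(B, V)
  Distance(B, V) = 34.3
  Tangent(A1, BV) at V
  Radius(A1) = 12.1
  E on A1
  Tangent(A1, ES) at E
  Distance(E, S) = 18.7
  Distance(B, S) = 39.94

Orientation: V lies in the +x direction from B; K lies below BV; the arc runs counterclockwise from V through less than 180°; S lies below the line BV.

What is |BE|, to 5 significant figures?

25.911

B is at the origin; B and V share the same y with |BV| = 34.3 and V on the +x side, so V = (34.300, 0.0000). Tangency of A1 to BV means the radius KV is perpendicular to BV, so K = V + (0, -12.1) = (34.300, -12.100). Since KE ⟂ ES (tangency), |KS| = √(12.1² + 18.7²) = 22.273 regardless of where E sits on A1. So S lies on both circle(B, 39.94) and circle(K, 22.273); the below-BV intersection is S = (24.060, -31.880). E is the foot of the tangent from S: E = (22.256, -13.267).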